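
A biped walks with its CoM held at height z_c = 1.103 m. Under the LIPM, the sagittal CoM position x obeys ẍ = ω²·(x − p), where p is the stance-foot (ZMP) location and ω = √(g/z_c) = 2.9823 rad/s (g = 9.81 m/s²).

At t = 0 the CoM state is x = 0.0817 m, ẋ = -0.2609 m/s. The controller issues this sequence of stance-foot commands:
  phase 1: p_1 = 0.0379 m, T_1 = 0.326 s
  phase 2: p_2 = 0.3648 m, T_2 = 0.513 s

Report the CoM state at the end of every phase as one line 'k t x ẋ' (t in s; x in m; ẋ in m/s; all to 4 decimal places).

1 0.3260 0.0050 -0.2463
2 0.8390 -0.6867 -2.9567

phase 1: p=0.0379, T=0.326, ωT=0.972230, cosh=1.511036, sinh=1.132797; start (x,ẋ)=(0.081700, -0.260900) → end (x,ẋ)=(0.004983, -0.246258)
phase 2: p=0.3648, T=0.513, ωT=1.529920, cosh=2.417180, sinh=2.200627; start (x,ẋ)=(0.004983, -0.246258) → end (x,ẋ)=(-0.686655, -2.956703)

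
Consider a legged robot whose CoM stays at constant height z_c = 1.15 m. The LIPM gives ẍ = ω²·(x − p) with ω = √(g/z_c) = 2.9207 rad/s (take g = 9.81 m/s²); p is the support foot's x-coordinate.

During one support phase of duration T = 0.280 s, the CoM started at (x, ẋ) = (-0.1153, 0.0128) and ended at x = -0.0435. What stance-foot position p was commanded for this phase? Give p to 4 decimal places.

p = -0.3071

ωT = 2.9207·0.280 = 0.817796; cosh(ωT) = 1.353452, sinh(ωT) = 0.912049
x(T) = p + (x₀−p)·cosh(ωT) + (ẋ₀/ω)·sinh(ωT) ⇒ p·(1 − cosh) = x(T) − x₀·cosh − (ẋ₀/ω)·sinh
numerator   = -0.0435 − (-0.1153)·1.353452 − (0.0128/2.9207)·0.912049 = 0.108556
denominator = 1 − 1.353452 = -0.353452
p = 0.108556 / -0.353452 = -0.3071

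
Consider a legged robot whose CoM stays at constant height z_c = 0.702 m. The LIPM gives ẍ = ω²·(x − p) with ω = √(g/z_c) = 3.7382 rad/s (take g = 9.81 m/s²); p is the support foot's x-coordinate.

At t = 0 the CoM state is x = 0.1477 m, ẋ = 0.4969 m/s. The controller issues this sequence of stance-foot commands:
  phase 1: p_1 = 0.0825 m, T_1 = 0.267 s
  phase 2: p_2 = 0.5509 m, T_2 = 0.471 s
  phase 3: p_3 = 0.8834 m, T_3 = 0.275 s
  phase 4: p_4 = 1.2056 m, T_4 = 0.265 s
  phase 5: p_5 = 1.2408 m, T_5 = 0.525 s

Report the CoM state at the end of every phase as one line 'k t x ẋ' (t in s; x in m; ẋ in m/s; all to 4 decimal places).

phase 1: p=0.0825, T=0.267, ωT=0.998099, cosh=1.540850, sinh=1.172271; start (x,ẋ)=(0.147700, 0.496900) → end (x,ẋ)=(0.338787, 1.051367)
phase 2: p=0.5509, T=0.471, ωT=1.760692, cosh=2.994194, sinh=2.822268; start (x,ẋ)=(0.338787, 1.051367) → end (x,ẋ)=(0.709555, 0.910164)
phase 3: p=0.8834, T=0.275, ωT=1.028005, cosh=1.576602, sinh=1.218882; start (x,ẋ)=(0.709555, 0.910164) → end (x,ẋ)=(0.906085, 0.642855)
phase 4: p=1.2056, T=0.265, ωT=0.990623, cosh=1.532128, sinh=1.160783; start (x,ẋ)=(0.906085, 0.642855) → end (x,ẋ)=(0.946323, -0.314732)
phase 5: p=1.2408, T=0.525, ωT=1.962555, cosh=3.628994, sinh=3.488495; start (x,ẋ)=(0.946323, -0.314732) → end (x,ẋ)=(-0.121563, -4.982341)

1 0.2670 0.3388 1.0514
2 0.7380 0.7096 0.9102
3 1.0130 0.9061 0.6429
4 1.2780 0.9463 -0.3147
5 1.8030 -0.1216 -4.9823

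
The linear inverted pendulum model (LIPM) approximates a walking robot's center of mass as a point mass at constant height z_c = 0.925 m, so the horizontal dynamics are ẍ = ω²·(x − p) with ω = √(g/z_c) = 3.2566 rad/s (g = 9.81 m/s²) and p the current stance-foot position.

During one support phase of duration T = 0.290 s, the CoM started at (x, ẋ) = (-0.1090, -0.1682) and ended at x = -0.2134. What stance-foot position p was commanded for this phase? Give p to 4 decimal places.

ωT = 3.2566·0.290 = 0.944414; cosh(ωT) = 1.480107, sinh(ωT) = 1.091199
x(T) = p + (x₀−p)·cosh(ωT) + (ẋ₀/ω)·sinh(ωT) ⇒ p·(1 − cosh) = x(T) − x₀·cosh − (ẋ₀/ω)·sinh
numerator   = -0.2134 − (-0.1090)·1.480107 − (-0.1682/3.2566)·1.091199 = 0.004291
denominator = 1 − 1.480107 = -0.480107
p = 0.004291 / -0.480107 = -0.0089

p = -0.0089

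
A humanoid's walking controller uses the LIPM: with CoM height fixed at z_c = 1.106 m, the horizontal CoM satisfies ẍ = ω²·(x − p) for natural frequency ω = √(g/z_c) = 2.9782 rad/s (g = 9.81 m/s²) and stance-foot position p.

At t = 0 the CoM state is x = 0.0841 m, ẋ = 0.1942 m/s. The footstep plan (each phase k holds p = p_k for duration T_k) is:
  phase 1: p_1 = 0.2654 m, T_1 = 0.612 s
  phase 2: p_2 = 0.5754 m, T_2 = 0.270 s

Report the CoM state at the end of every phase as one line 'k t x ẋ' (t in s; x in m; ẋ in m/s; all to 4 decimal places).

phase 1: p=0.2654, T=0.612, ωT=1.822658, cosh=3.174942, sinh=3.013346; start (x,ẋ)=(0.084100, 0.194200) → end (x,ẋ)=(-0.113725, -1.010475)
phase 2: p=0.5754, T=0.270, ωT=0.804114, cosh=1.341100, sinh=0.893616; start (x,ẋ)=(-0.113725, -1.010475) → end (x,ẋ)=(-0.651981, -3.189163)

1 0.6120 -0.1137 -1.0105
2 0.8820 -0.6520 -3.1892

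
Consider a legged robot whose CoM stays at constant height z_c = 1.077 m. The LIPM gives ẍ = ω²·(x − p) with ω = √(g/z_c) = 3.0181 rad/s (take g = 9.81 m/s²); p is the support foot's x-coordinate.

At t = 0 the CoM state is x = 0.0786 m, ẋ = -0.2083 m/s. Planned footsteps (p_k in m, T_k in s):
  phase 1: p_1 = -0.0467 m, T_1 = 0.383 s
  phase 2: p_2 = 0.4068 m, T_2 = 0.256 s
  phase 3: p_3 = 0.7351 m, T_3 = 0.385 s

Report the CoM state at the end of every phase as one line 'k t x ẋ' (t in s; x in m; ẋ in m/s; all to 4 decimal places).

phase 1: p=-0.0467, T=0.383, ωT=1.155932, cosh=1.745874, sinh=1.431110; start (x,ẋ)=(0.078600, -0.208300) → end (x,ẋ)=(0.073287, 0.177534)
phase 2: p=0.4068, T=0.256, ωT=0.772634, cosh=1.313628, sinh=0.851833; start (x,ẋ)=(0.073287, 0.177534) → end (x,ẋ)=(0.018796, -0.624220)
phase 3: p=0.7351, T=0.385, ωT=1.161968, cosh=1.754544, sinh=1.441675; start (x,ẋ)=(0.018796, -0.624220) → end (x,ẋ)=(-0.819863, -4.211946)

1 0.3830 0.0733 0.1775
2 0.6390 0.0188 -0.6242
3 1.0240 -0.8199 -4.2119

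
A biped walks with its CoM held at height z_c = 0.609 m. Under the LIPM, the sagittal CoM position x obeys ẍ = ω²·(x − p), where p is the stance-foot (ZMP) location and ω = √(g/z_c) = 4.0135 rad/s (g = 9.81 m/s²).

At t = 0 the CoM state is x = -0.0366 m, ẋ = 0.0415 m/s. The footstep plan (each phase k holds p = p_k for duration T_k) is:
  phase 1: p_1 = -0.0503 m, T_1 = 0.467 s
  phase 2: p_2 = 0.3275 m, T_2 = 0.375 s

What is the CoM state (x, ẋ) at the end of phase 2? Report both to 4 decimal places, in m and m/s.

x = -0.2125, ẋ = -1.8309

phase 1: p=-0.0503, T=0.467, ωT=1.874305, cosh=3.334874, sinh=3.181412; start (x,ẋ)=(-0.036600, 0.041500) → end (x,ẋ)=(0.028284, 0.313327)
phase 2: p=0.3275, T=0.375, ωT=1.505062, cosh=2.363219, sinh=2.141216; start (x,ẋ)=(0.028284, 0.313327) → end (x,ẋ)=(-0.212452, -1.830934)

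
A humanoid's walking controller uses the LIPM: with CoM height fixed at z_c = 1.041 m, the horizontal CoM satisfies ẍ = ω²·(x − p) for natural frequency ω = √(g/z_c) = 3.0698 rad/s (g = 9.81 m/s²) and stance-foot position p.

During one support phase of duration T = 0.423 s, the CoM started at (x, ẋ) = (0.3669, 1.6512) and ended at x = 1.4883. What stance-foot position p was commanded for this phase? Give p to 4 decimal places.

ωT = 3.0698·0.423 = 1.298525; cosh(ωT) = 1.968412, sinh(ωT) = 1.695478
x(T) = p + (x₀−p)·cosh(ωT) + (ẋ₀/ω)·sinh(ωT) ⇒ p·(1 − cosh) = x(T) − x₀·cosh − (ẋ₀/ω)·sinh
numerator   = 1.4883 − (0.3669)·1.968412 − (1.6512/3.0698)·1.695478 = -0.145883
denominator = 1 − 1.968412 = -0.968412
p = -0.145883 / -0.968412 = 0.1506

p = 0.1506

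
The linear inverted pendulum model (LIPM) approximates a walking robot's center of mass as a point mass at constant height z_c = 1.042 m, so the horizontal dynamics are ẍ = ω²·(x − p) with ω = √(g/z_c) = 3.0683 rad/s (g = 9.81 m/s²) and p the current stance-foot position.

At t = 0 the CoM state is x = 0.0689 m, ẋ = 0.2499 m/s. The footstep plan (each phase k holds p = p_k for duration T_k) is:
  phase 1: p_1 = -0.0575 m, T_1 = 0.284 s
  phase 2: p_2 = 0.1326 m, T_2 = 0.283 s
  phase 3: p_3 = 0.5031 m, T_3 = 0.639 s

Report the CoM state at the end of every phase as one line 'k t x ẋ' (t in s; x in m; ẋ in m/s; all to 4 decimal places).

phase 1: p=-0.0575, T=0.284, ωT=0.871397, cosh=1.404307, sinh=0.985941; start (x,ẋ)=(0.068900, 0.249900) → end (x,ẋ)=(0.200305, 0.733317)
phase 2: p=0.1326, T=0.283, ωT=0.868329, cosh=1.401289, sinh=0.981637; start (x,ẋ)=(0.200305, 0.733317) → end (x,ẋ)=(0.462083, 1.231514)
phase 3: p=0.5031, T=0.639, ωT=1.960644, cosh=3.622333, sinh=3.481565; start (x,ẋ)=(0.462083, 1.231514) → end (x,ẋ)=(1.751909, 4.022794)

1 0.2840 0.2003 0.7333
2 0.5670 0.4621 1.2315
3 1.2060 1.7519 4.0228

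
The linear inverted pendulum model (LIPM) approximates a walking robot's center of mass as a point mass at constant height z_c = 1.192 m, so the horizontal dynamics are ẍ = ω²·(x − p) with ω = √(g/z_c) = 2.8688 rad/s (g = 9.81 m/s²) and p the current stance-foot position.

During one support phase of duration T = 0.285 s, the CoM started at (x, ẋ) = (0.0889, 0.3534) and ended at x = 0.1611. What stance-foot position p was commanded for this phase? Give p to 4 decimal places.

ωT = 2.8688·0.285 = 0.817608; cosh(ωT) = 1.353281, sinh(ωT) = 0.911794
x(T) = p + (x₀−p)·cosh(ωT) + (ẋ₀/ω)·sinh(ωT) ⇒ p·(1 − cosh) = x(T) − x₀·cosh − (ẋ₀/ω)·sinh
numerator   = 0.1611 − (0.0889)·1.353281 − (0.3534/2.8688)·0.911794 = -0.071528
denominator = 1 − 1.353281 = -0.353281
p = -0.071528 / -0.353281 = 0.2025

p = 0.2025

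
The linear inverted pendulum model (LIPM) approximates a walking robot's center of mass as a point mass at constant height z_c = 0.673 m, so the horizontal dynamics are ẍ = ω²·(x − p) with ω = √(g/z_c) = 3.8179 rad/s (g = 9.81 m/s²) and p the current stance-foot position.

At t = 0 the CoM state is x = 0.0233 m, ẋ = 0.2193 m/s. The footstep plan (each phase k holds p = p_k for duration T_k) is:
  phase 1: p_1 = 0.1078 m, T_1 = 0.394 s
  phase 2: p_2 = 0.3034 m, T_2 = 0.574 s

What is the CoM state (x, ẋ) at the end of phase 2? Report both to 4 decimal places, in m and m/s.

phase 1: p=0.1078, T=0.394, ωT=1.504253, cosh=2.361486, sinh=2.139303; start (x,ẋ)=(0.023300, 0.219300) → end (x,ẋ)=(0.031136, -0.172292)
phase 2: p=0.3034, T=0.574, ωT=2.191475, cosh=4.530075, sinh=4.418323; start (x,ẋ)=(0.031136, -0.172292) → end (x,ẋ)=(-1.129365, -5.373242)

x = -1.1294, ẋ = -5.3732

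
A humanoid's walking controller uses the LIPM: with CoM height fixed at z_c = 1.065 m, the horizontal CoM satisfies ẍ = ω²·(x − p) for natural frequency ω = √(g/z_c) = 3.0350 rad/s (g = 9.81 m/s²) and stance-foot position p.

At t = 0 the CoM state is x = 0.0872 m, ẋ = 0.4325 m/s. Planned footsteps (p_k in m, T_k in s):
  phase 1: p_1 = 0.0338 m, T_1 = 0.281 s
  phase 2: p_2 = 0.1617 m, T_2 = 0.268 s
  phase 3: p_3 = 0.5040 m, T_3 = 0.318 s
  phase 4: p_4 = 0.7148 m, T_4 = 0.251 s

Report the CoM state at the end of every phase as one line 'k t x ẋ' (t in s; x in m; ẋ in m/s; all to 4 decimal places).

phase 1: p=0.0338, T=0.281, ωT=0.852835, cosh=1.386247, sinh=0.960042; start (x,ẋ)=(0.087200, 0.432500) → end (x,ẋ)=(0.244636, 0.755145)
phase 2: p=0.1617, T=0.268, ωT=0.813380, cosh=1.349438, sinh=0.906081; start (x,ẋ)=(0.244636, 0.755145) → end (x,ẋ)=(0.499060, 1.247090)
phase 3: p=0.5040, T=0.318, ωT=0.965130, cosh=1.503031, sinh=1.122098; start (x,ẋ)=(0.499060, 1.247090) → end (x,ẋ)=(0.957649, 1.857593)
phase 4: p=0.7148, T=0.251, ωT=0.761785, cosh=1.304464, sinh=0.837632; start (x,ẋ)=(0.957649, 1.857593) → end (x,ẋ)=(1.544266, 3.040537)

1 0.2810 0.2446 0.7551
2 0.5490 0.4991 1.2471
3 0.8670 0.9576 1.8576
4 1.1180 1.5443 3.0405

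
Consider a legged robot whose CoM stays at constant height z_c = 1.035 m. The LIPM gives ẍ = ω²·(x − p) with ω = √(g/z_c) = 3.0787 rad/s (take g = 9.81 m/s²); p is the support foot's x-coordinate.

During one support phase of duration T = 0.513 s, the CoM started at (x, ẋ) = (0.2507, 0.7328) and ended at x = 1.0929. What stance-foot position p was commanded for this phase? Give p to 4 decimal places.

ωT = 3.0787·0.513 = 1.579373; cosh(ωT) = 2.529009, sinh(ωT) = 2.322904
x(T) = p + (x₀−p)·cosh(ωT) + (ẋ₀/ω)·sinh(ωT) ⇒ p·(1 − cosh) = x(T) − x₀·cosh − (ẋ₀/ω)·sinh
numerator   = 1.0929 − (0.2507)·2.529009 − (0.7328/3.0787)·2.322904 = -0.094026
denominator = 1 − 2.529009 = -1.529009
p = -0.094026 / -1.529009 = 0.0615

p = 0.0615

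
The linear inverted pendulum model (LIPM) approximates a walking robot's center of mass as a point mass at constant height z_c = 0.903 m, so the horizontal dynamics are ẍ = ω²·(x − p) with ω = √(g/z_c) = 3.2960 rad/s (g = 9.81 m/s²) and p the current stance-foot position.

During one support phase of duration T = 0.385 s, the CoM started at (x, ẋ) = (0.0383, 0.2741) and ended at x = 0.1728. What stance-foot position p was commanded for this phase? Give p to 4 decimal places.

p = 0.0402

ωT = 3.2960·0.385 = 1.268960; cosh(ωT) = 1.919138, sinh(ωT) = 1.638014
x(T) = p + (x₀−p)·cosh(ωT) + (ẋ₀/ω)·sinh(ωT) ⇒ p·(1 − cosh) = x(T) − x₀·cosh − (ẋ₀/ω)·sinh
numerator   = 0.1728 − (0.0383)·1.919138 − (0.2741/3.2960)·1.638014 = -0.036922
denominator = 1 − 1.919138 = -0.919138
p = -0.036922 / -0.919138 = 0.0402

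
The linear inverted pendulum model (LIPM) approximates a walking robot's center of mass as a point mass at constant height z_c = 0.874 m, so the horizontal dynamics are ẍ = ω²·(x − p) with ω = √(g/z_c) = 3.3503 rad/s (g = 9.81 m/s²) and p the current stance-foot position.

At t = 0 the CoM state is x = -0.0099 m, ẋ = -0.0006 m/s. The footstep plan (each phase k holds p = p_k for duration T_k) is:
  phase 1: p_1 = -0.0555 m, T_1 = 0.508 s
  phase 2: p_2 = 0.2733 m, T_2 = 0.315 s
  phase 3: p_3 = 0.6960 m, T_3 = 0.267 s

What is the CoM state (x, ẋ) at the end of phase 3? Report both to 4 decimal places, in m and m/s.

phase 1: p=-0.0555, T=0.508, ωT=1.701952, cosh=2.833486, sinh=2.651159; start (x,ẋ)=(-0.009900, -0.000600) → end (x,ẋ)=(0.073232, 0.403327)
phase 2: p=0.2733, T=0.315, ωT=1.055344, cosh=1.610519, sinh=1.262446; start (x,ẋ)=(0.073232, 0.403327) → end (x,ẋ)=(0.103067, -0.196636)
phase 3: p=0.6960, T=0.267, ωT=0.894530, cosh=1.427493, sinh=1.018693; start (x,ẋ)=(0.103067, -0.196636) → end (x,ẋ)=(-0.210196, -2.304333)

x = -0.2102, ẋ = -2.3043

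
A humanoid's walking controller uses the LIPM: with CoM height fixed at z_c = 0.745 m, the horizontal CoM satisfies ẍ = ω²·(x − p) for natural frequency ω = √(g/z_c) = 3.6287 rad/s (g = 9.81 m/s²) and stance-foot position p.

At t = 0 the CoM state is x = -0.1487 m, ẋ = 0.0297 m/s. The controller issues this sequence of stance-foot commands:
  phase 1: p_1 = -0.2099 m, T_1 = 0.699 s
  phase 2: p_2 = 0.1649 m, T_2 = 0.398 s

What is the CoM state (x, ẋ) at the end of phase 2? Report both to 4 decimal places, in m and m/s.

phase 1: p=-0.2099, T=0.699, ωT=2.536461, cosh=6.357013, sinh=6.277867; start (x,ẋ)=(-0.148700, 0.029700) → end (x,ẋ)=(0.230532, 1.582970)
phase 2: p=0.1649, T=0.398, ωT=1.444223, cosh=2.237243, sinh=2.001313; start (x,ẋ)=(0.230532, 1.582970) → end (x,ẋ)=(1.184780, 4.018118)

x = 1.1848, ẋ = 4.0181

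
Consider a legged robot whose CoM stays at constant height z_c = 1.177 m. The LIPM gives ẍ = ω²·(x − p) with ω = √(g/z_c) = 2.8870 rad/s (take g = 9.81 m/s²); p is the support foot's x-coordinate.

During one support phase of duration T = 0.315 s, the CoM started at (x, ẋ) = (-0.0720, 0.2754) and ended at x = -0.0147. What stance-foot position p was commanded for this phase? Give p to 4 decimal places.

ωT = 2.8870·0.315 = 0.909405; cosh(ωT) = 1.442804, sinh(ωT) = 1.040041
x(T) = p + (x₀−p)·cosh(ωT) + (ẋ₀/ω)·sinh(ωT) ⇒ p·(1 − cosh) = x(T) − x₀·cosh − (ẋ₀/ω)·sinh
numerator   = -0.0147 − (-0.0720)·1.442804 − (0.2754/2.8870)·1.040041 = -0.010031
denominator = 1 − 1.442804 = -0.442804
p = -0.010031 / -0.442804 = 0.0227

p = 0.0227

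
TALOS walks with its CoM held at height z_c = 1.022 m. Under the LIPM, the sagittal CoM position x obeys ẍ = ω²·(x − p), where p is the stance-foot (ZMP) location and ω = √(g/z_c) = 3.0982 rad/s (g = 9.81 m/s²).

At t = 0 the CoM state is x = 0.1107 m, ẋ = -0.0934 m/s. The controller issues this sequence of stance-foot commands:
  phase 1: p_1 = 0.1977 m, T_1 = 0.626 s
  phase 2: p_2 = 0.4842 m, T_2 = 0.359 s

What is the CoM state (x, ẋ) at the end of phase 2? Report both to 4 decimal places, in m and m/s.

x = -1.2388, ẋ = -5.0381

phase 1: p=0.1977, T=0.626, ωT=1.939473, cosh=3.549433, sinh=3.405653; start (x,ẋ)=(0.110700, -0.093400) → end (x,ẋ)=(-0.213769, -1.249488)
phase 2: p=0.4842, T=0.359, ωT=1.112254, cosh=1.685011, sinh=1.356194; start (x,ẋ)=(-0.213769, -1.249488) → end (x,ẋ)=(-1.238832, -5.038101)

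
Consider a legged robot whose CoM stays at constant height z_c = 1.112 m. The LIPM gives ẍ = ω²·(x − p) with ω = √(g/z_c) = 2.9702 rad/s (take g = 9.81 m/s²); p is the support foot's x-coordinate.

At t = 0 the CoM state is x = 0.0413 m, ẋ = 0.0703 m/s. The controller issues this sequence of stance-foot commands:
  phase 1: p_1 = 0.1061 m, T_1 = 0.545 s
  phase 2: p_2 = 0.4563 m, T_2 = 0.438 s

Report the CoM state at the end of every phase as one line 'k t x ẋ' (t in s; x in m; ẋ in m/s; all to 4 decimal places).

phase 1: p=0.1061, T=0.545, ωT=1.618759, cosh=2.622484, sinh=2.424339; start (x,ẋ)=(0.041300, 0.070300) → end (x,ẋ)=(-0.006457, -0.282249)
phase 2: p=0.4563, T=0.438, ωT=1.300948, cosh=1.972525, sinh=1.700251; start (x,ẋ)=(-0.006457, -0.282249) → end (x,ẋ)=(-0.618069, -2.893704)

1 0.5450 -0.0065 -0.2822
2 0.9830 -0.6181 -2.8937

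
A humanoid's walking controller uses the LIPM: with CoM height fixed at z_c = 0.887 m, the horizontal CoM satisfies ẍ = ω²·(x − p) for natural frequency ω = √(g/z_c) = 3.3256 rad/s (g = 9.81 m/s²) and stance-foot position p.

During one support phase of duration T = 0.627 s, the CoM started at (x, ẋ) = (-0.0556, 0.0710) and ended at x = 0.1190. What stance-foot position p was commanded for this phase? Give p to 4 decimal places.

ωT = 3.3256·0.627 = 2.085151; cosh(ωT) = 4.085048, sinh(ωT) = 3.960760
x(T) = p + (x₀−p)·cosh(ωT) + (ẋ₀/ω)·sinh(ωT) ⇒ p·(1 − cosh) = x(T) − x₀·cosh − (ẋ₀/ω)·sinh
numerator   = 0.1190 − (-0.0556)·4.085048 − (0.0710/3.3256)·3.960760 = 0.261568
denominator = 1 − 4.085048 = -3.085048
p = 0.261568 / -3.085048 = -0.0848

p = -0.0848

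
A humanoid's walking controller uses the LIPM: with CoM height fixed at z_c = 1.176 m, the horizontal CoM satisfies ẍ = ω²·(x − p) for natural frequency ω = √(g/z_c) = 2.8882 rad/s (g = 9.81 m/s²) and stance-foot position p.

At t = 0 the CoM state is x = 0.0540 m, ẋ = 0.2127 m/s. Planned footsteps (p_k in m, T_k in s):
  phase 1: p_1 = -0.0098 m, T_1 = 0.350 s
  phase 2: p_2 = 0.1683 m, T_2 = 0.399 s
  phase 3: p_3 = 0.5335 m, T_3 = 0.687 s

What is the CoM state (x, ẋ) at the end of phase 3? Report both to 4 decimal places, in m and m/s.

phase 1: p=-0.0098, T=0.350, ωT=1.010870, cosh=1.555946, sinh=1.192044; start (x,ẋ)=(0.054000, 0.212700) → end (x,ẋ)=(0.177257, 0.550604)
phase 2: p=0.1683, T=0.399, ωT=1.152392, cosh=1.740818, sinh=1.424938; start (x,ẋ)=(0.177257, 0.550604) → end (x,ẋ)=(0.455541, 0.995364)
phase 3: p=0.5335, T=0.687, ωT=1.984193, cosh=3.705335, sinh=3.567844; start (x,ẋ)=(0.455541, 0.995364) → end (x,ẋ)=(1.474228, 2.884822)

x = 1.4742, ẋ = 2.8848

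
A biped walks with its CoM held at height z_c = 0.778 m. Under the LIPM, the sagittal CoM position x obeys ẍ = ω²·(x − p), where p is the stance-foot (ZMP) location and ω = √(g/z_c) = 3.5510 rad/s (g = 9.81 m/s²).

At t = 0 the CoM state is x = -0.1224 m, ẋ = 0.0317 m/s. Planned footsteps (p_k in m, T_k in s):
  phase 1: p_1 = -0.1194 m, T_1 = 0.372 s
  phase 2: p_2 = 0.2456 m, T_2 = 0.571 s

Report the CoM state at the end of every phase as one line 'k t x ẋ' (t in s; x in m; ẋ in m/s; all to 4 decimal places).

phase 1: p=-0.1194, T=0.372, ωT=1.320972, cosh=2.006969, sinh=1.740093; start (x,ẋ)=(-0.122400, 0.031700) → end (x,ẋ)=(-0.109887, 0.045084)
phase 2: p=0.2456, T=0.571, ωT=2.027621, cosh=3.863821, sinh=3.732173; start (x,ẋ)=(-0.109887, 0.045084) → end (x,ẋ)=(-1.080554, -4.537054)

1 0.3720 -0.1099 0.0451
2 0.9430 -1.0806 -4.5371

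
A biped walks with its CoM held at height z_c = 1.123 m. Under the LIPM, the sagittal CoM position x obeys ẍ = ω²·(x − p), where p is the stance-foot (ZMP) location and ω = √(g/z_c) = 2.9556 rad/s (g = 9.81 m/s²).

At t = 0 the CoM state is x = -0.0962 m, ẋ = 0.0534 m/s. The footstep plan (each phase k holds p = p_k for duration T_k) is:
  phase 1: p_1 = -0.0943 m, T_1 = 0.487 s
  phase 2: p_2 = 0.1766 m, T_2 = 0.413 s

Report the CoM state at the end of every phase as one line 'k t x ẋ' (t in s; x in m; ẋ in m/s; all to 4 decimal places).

phase 1: p=-0.0943, T=0.487, ωT=1.439377, cosh=2.227572, sinh=1.990496; start (x,ẋ)=(-0.096200, 0.053400) → end (x,ẋ)=(-0.062569, 0.107774)
phase 2: p=0.1766, T=0.413, ωT=1.220663, cosh=1.842234, sinh=1.547199; start (x,ẋ)=(-0.062569, 0.107774) → end (x,ẋ)=(-0.207588, -0.895152)

1 0.4870 -0.0626 0.1078
2 0.9000 -0.2076 -0.8952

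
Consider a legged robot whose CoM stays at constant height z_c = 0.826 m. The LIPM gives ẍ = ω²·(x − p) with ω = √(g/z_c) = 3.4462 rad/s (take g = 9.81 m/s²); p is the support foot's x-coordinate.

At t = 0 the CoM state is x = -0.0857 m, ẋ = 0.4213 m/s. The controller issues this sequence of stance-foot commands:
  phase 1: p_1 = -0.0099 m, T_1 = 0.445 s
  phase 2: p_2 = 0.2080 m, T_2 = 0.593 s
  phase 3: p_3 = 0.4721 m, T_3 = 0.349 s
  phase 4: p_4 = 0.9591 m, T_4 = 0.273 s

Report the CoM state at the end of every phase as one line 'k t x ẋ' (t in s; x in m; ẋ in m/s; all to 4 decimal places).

1 0.4450 0.0764 0.4446
2 1.0380 0.1810 0.0234
3 1.3870 -0.0459 -1.4768
4 1.6600 -0.9898 -5.9408

phase 1: p=-0.0099, T=0.445, ωT=1.533559, cosh=2.425204, sinh=2.209438; start (x,ẋ)=(-0.085700, 0.421300) → end (x,ẋ)=(0.076375, 0.444585)
phase 2: p=0.2080, T=0.593, ωT=2.043597, cosh=3.923940, sinh=3.794379; start (x,ẋ)=(0.076375, 0.444585) → end (x,ẋ)=(0.181012, 0.023366)
phase 3: p=0.4721, T=0.349, ωT=1.202724, cosh=1.814774, sinh=1.514399; start (x,ẋ)=(0.181012, 0.023366) → end (x,ẋ)=(-0.045890, -1.476759)
phase 4: p=0.9591, T=0.273, ωT=0.940813, cosh=1.476187, sinh=1.085876; start (x,ẋ)=(-0.045890, -1.476759) → end (x,ẋ)=(-0.989771, -5.940793)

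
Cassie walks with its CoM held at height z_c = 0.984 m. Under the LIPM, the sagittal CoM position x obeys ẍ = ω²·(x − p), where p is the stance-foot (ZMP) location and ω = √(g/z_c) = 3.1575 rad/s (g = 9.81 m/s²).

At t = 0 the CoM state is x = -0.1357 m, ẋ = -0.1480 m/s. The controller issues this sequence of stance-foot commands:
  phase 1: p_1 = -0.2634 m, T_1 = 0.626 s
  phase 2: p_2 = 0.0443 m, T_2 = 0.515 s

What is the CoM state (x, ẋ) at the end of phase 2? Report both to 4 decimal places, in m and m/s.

x = 0.7173, ẋ = 2.3011

phase 1: p=-0.2634, T=0.626, ωT=1.976595, cosh=3.678332, sinh=3.539792; start (x,ẋ)=(-0.135700, -0.148000) → end (x,ẋ)=(0.040404, 0.882896)
phase 2: p=0.0443, T=0.515, ωT=1.626113, cosh=2.640382, sinh=2.443690; start (x,ẋ)=(0.040404, 0.882896) → end (x,ẋ)=(0.717314, 2.301122)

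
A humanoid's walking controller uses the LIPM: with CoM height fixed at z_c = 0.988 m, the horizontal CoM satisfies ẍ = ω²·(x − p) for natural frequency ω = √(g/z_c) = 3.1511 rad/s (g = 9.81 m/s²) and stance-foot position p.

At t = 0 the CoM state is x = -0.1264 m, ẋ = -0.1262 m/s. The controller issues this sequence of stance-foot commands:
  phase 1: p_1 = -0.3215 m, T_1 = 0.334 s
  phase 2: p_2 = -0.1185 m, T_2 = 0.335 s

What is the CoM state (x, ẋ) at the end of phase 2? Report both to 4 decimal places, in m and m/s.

phase 1: p=-0.3215, T=0.334, ωT=1.052467, cosh=1.606893, sinh=1.257818; start (x,ẋ)=(-0.126400, -0.126200) → end (x,ẋ)=(-0.058370, 0.570491)
phase 2: p=-0.1185, T=0.335, ωT=1.055619, cosh=1.610865, sinh=1.262887; start (x,ẋ)=(-0.058370, 0.570491) → end (x,ẋ)=(0.207000, 1.158269)

x = 0.2070, ẋ = 1.1583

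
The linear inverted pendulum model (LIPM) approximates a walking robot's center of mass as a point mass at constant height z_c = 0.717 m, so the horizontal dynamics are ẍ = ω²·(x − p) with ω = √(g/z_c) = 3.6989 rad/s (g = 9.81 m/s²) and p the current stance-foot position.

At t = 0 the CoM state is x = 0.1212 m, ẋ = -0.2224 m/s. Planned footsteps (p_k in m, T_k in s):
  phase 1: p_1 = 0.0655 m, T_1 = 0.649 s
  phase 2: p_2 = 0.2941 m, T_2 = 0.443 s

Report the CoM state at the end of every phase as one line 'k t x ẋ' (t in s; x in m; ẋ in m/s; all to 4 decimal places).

phase 1: p=0.0655, T=0.649, ωT=2.400586, cosh=5.560152, sinh=5.469487; start (x,ẋ)=(0.121200, -0.222400) → end (x,ẋ)=(0.046342, -0.109706)
phase 2: p=0.2941, T=0.443, ωT=1.638613, cosh=2.671136, sinh=2.476887; start (x,ẋ)=(0.046342, -0.109706) → end (x,ẋ)=(-0.441157, -2.562937)

1 0.6490 0.0463 -0.1097
2 1.0920 -0.4412 -2.5629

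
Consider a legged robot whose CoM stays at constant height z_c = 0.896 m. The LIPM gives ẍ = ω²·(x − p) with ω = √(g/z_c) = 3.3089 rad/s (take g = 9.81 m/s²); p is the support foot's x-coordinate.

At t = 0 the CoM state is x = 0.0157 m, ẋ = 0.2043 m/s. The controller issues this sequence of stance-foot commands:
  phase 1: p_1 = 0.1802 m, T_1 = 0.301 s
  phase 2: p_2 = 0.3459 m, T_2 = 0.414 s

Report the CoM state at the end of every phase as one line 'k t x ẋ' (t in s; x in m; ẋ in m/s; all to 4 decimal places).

1 0.3010 -0.0007 -0.3220
2 0.7150 -0.5591 -2.7850

phase 1: p=0.1802, T=0.301, ωT=0.995979, cosh=1.538367, sinh=1.169006; start (x,ẋ)=(0.015700, 0.204300) → end (x,ẋ)=(-0.000684, -0.322018)
phase 2: p=0.3459, T=0.414, ωT=1.369885, cosh=2.094516, sinh=1.840380; start (x,ẋ)=(-0.000684, -0.322018) → end (x,ẋ)=(-0.559129, -2.785041)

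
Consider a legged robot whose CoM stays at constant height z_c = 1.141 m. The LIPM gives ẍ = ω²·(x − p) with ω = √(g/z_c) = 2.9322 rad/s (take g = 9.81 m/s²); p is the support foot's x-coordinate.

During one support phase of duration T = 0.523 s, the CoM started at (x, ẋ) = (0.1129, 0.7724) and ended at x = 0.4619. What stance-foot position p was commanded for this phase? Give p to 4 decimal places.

p = 0.2764

ωT = 2.9322·0.523 = 1.533541; cosh(ωT) = 2.425164, sinh(ωT) = 2.209393
x(T) = p + (x₀−p)·cosh(ωT) + (ẋ₀/ω)·sinh(ωT) ⇒ p·(1 − cosh) = x(T) − x₀·cosh − (ẋ₀/ω)·sinh
numerator   = 0.4619 − (0.1129)·2.425164 − (0.7724/2.9322)·2.209393 = -0.393899
denominator = 1 − 2.425164 = -1.425164
p = -0.393899 / -1.425164 = 0.2764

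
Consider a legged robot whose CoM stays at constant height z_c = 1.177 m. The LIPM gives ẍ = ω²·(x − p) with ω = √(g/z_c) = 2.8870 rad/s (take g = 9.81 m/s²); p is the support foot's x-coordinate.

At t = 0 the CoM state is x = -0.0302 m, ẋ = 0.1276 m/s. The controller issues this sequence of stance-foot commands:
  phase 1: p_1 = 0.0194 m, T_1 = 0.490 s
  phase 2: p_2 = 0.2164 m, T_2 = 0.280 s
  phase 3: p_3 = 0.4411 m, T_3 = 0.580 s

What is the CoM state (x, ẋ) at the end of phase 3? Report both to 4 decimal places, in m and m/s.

x = -1.5013, ẋ = -5.4330

phase 1: p=0.0194, T=0.490, ωT=1.414630, cosh=2.178990, sinh=1.935974; start (x,ẋ)=(-0.030200, 0.127600) → end (x,ẋ)=(-0.003111, 0.000817)
phase 2: p=0.2164, T=0.280, ωT=0.808360, cosh=1.344906, sinh=0.899318; start (x,ẋ)=(-0.003111, 0.000817) → end (x,ẋ)=(-0.078568, -0.568826)
phase 3: p=0.4411, T=0.580, ωT=1.674460, cosh=2.761661, sinh=2.574252; start (x,ẋ)=(-0.078568, -0.568826) → end (x,ẋ)=(-1.501252, -5.433006)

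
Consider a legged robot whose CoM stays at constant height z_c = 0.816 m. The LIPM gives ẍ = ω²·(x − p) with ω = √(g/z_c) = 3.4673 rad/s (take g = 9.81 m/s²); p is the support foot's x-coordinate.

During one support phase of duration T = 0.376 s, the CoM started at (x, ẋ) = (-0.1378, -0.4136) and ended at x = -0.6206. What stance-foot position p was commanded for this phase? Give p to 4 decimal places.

ωT = 3.4673·0.376 = 1.303705; cosh(ωT) = 1.977220, sinh(ωT) = 1.705696
x(T) = p + (x₀−p)·cosh(ωT) + (ẋ₀/ω)·sinh(ωT) ⇒ p·(1 − cosh) = x(T) − x₀·cosh − (ẋ₀/ω)·sinh
numerator   = -0.6206 − (-0.1378)·1.977220 − (-0.4136/3.4673)·1.705696 = -0.144674
denominator = 1 − 1.977220 = -0.977220
p = -0.144674 / -0.977220 = 0.1480

p = 0.1480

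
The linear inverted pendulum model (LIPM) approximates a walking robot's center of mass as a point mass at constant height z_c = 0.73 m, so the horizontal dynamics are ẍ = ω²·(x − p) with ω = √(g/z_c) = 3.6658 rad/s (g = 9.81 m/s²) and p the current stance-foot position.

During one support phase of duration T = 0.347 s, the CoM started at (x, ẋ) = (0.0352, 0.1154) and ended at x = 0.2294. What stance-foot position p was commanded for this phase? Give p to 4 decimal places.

ωT = 3.6658·0.347 = 1.272033; cosh(ωT) = 1.924180, sinh(ωT) = 1.643918
x(T) = p + (x₀−p)·cosh(ωT) + (ẋ₀/ω)·sinh(ωT) ⇒ p·(1 − cosh) = x(T) − x₀·cosh − (ẋ₀/ω)·sinh
numerator   = 0.2294 − (0.0352)·1.924180 − (0.1154/3.6658)·1.643918 = 0.109918
denominator = 1 − 1.924180 = -0.924180
p = 0.109918 / -0.924180 = -0.1189

p = -0.1189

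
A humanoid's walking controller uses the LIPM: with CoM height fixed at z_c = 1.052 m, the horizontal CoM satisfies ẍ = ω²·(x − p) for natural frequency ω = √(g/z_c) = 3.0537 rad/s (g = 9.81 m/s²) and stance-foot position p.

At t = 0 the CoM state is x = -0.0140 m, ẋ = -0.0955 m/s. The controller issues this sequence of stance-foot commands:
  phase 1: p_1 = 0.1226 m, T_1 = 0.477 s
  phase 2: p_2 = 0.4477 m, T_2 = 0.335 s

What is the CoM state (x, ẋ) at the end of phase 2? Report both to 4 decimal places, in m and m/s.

phase 1: p=0.1226, T=0.477, ωT=1.456615, cosh=2.262216, sinh=2.029192; start (x,ẋ)=(-0.014000, -0.095500) → end (x,ẋ)=(-0.249879, -1.062490)
phase 2: p=0.4477, T=0.335, ωT=1.022989, cosh=1.570508, sinh=1.210990; start (x,ẋ)=(-0.249879, -1.062490) → end (x,ẋ)=(-1.069199, -4.248294)

x = -1.0692, ẋ = -4.2483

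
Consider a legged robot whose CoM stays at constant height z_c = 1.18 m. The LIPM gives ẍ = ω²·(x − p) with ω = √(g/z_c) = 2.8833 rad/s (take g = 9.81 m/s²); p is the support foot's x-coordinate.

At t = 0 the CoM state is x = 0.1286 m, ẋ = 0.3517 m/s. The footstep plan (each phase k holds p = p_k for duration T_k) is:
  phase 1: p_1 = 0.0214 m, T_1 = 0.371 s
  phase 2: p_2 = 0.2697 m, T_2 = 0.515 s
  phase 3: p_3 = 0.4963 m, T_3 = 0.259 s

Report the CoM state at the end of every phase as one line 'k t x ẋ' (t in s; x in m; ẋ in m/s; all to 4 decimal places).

1 0.3710 0.3528 0.9703
2 0.8860 1.1673 2.7534
3 1.1450 2.1445 5.1403

phase 1: p=0.0214, T=0.371, ωT=1.069704, cosh=1.628814, sinh=1.285704; start (x,ẋ)=(0.128600, 0.351700) → end (x,ẋ)=(0.352837, 0.970252)
phase 2: p=0.2697, T=0.515, ωT=1.484900, cosh=2.320523, sinh=2.093998; start (x,ẋ)=(0.352837, 0.970252) → end (x,ẋ)=(1.167267, 2.753440)
phase 3: p=0.4963, T=0.259, ωT=0.746775, cosh=1.292038, sinh=0.818145; start (x,ẋ)=(1.167267, 2.753440) → end (x,ẋ)=(2.144512, 5.140332)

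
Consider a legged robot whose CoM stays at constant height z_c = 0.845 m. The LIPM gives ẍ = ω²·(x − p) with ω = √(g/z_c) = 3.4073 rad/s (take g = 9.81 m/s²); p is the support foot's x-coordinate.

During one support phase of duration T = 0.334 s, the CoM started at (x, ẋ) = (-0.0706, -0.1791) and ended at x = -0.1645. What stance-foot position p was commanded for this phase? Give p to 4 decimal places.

p = -0.0424

ωT = 3.4073·0.334 = 1.138038; cosh(ωT) = 1.720544, sinh(ωT) = 1.400097
x(T) = p + (x₀−p)·cosh(ωT) + (ẋ₀/ω)·sinh(ωT) ⇒ p·(1 − cosh) = x(T) − x₀·cosh − (ẋ₀/ω)·sinh
numerator   = -0.1645 − (-0.0706)·1.720544 − (-0.1791/3.4073)·1.400097 = 0.030565
denominator = 1 − 1.720544 = -0.720544
p = 0.030565 / -0.720544 = -0.0424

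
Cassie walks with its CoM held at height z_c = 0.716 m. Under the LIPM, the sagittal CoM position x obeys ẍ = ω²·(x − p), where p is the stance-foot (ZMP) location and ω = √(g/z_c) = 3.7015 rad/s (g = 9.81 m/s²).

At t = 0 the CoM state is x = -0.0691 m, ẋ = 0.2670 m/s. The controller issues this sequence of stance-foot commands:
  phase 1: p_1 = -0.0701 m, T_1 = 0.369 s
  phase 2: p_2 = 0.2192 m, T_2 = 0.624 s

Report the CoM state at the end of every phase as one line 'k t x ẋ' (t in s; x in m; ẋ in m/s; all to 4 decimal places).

phase 1: p=-0.0701, T=0.369, ωT=1.365853, cosh=2.087115, sinh=1.831952; start (x,ẋ)=(-0.069100, 0.267000) → end (x,ẋ)=(0.064131, 0.564041)
phase 2: p=0.2192, T=0.624, ωT=2.309736, cosh=5.085526, sinh=4.986239; start (x,ẋ)=(0.064131, 0.564041) → end (x,ẋ)=(0.190404, 0.006405)

1 0.3690 0.0641 0.5640
2 0.9930 0.1904 0.0064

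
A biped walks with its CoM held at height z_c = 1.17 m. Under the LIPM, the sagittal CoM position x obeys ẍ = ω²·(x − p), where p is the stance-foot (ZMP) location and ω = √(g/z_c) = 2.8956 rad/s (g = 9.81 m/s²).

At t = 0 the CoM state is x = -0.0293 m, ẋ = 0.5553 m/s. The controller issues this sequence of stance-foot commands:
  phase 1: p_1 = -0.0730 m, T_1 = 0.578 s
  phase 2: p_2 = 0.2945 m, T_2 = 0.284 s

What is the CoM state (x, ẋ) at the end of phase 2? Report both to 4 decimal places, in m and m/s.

phase 1: p=-0.0730, T=0.578, ωT=1.673657, cosh=2.759594, sinh=2.572034; start (x,ẋ)=(-0.029300, 0.555300) → end (x,ẋ)=(0.540843, 1.857862)
phase 2: p=0.2945, T=0.284, ωT=0.822350, cosh=1.357620, sinh=0.918223; start (x,ẋ)=(0.540843, 1.857862) → end (x,ẋ)=(1.218086, 3.177249)

x = 1.2181, ẋ = 3.1772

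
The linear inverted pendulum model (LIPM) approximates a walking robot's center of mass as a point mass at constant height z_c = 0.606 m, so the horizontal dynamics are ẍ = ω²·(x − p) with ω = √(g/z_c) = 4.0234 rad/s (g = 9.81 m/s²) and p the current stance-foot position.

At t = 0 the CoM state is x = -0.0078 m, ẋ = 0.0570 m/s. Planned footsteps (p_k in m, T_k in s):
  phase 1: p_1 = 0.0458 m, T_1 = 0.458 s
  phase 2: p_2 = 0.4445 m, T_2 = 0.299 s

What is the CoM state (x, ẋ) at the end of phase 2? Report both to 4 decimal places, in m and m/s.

phase 1: p=0.0458, T=0.458, ωT=1.842717, cosh=3.236028, sinh=3.077642; start (x,ẋ)=(-0.007800, 0.057000) → end (x,ẋ)=(-0.084050, -0.479253)
phase 2: p=0.4445, T=0.299, ωT=1.202997, cosh=1.815187, sinh=1.514894; start (x,ẋ)=(-0.084050, -0.479253) → end (x,ẋ)=(-0.695365, -4.091458)

x = -0.6954, ẋ = -4.0915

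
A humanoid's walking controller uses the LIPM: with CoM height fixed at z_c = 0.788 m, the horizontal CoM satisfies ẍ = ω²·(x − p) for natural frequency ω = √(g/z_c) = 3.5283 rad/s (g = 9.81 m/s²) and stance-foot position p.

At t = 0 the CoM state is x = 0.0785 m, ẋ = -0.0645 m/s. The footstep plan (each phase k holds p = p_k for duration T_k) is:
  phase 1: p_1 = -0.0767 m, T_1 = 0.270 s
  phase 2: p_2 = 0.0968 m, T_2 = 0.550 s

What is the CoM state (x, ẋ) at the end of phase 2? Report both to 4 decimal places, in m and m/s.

phase 1: p=-0.0767, T=0.270, ωT=0.952641, cosh=1.489134, sinh=1.103413; start (x,ẋ)=(0.078500, -0.064500) → end (x,ẋ)=(0.134242, 0.508171)
phase 2: p=0.0968, T=0.550, ωT=1.940565, cosh=3.553153, sinh=3.409530; start (x,ẋ)=(0.134242, 0.508171) → end (x,ẋ)=(0.720904, 2.256037)

x = 0.7209, ẋ = 2.2560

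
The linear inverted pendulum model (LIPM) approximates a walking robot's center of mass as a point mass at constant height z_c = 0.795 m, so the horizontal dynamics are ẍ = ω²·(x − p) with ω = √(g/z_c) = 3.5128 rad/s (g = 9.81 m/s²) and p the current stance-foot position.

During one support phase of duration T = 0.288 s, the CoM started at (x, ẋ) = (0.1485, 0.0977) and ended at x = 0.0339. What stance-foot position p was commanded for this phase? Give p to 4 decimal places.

ωT = 3.5128·0.288 = 1.011686; cosh(ωT) = 1.556920, sinh(ωT) = 1.193315
x(T) = p + (x₀−p)·cosh(ωT) + (ẋ₀/ω)·sinh(ωT) ⇒ p·(1 − cosh) = x(T) − x₀·cosh − (ẋ₀/ω)·sinh
numerator   = 0.0339 − (0.1485)·1.556920 − (0.0977/3.5128)·1.193315 = -0.230492
denominator = 1 − 1.556920 = -0.556920
p = -0.230492 / -0.556920 = 0.4139

p = 0.4139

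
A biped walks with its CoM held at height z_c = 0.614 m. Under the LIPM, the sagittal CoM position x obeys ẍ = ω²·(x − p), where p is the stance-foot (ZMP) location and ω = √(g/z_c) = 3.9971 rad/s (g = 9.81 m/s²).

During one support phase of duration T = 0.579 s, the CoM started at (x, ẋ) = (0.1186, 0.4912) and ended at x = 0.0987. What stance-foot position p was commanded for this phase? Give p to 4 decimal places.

ωT = 3.9971·0.579 = 2.314321; cosh(ωT) = 5.108441, sinh(ωT) = 5.009608
x(T) = p + (x₀−p)·cosh(ωT) + (ẋ₀/ω)·sinh(ωT) ⇒ p·(1 − cosh) = x(T) − x₀·cosh − (ẋ₀/ω)·sinh
numerator   = 0.0987 − (0.1186)·5.108441 − (0.4912/3.9971)·5.009608 = -1.122787
denominator = 1 − 5.108441 = -4.108441
p = -1.122787 / -4.108441 = 0.2733

p = 0.2733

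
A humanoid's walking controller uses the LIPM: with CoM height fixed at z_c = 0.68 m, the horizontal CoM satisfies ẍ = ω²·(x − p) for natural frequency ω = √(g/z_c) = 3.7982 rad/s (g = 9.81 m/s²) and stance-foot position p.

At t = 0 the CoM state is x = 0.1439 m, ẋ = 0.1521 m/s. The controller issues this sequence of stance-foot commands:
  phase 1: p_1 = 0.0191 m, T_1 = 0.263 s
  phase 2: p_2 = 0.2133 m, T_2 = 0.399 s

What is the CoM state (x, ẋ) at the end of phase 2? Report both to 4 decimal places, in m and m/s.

phase 1: p=0.0191, T=0.263, ωT=0.998927, cosh=1.541820, sinh=1.173546; start (x,ẋ)=(0.143900, 0.152100) → end (x,ẋ)=(0.258514, 0.790789)
phase 2: p=0.2133, T=0.399, ωT=1.515482, cosh=2.385658, sinh=2.165956; start (x,ẋ)=(0.258514, 0.790789) → end (x,ẋ)=(0.772120, 2.258517)

x = 0.7721, ẋ = 2.2585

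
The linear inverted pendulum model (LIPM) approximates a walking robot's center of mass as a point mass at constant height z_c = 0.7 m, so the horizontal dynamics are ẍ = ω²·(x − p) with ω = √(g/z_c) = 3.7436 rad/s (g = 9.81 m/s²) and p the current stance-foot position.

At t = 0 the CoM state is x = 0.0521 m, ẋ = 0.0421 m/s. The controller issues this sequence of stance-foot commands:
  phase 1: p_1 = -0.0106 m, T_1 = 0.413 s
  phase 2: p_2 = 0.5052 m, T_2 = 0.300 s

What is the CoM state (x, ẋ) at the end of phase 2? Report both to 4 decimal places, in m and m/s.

x = 0.1637, ẋ = -0.6638

phase 1: p=-0.0106, T=0.413, ωT=1.546107, cosh=2.453120, sinh=2.240044; start (x,ẋ)=(0.052100, 0.042100) → end (x,ẋ)=(0.168402, 0.629068)
phase 2: p=0.5052, T=0.300, ωT=1.123080, cosh=1.699792, sinh=1.374516; start (x,ẋ)=(0.168402, 0.629068) → end (x,ẋ)=(0.163684, -0.663757)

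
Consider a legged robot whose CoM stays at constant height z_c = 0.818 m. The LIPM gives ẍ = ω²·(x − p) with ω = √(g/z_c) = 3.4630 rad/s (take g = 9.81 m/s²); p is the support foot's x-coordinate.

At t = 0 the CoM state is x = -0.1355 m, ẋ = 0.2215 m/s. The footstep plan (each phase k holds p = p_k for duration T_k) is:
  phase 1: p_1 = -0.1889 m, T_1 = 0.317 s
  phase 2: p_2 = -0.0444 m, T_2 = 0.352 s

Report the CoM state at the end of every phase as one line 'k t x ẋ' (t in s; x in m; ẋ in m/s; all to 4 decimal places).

1 0.3170 -0.0148 0.6152
2 0.6690 0.2844 1.2902

phase 1: p=-0.1889, T=0.317, ωT=1.097771, cosh=1.665546, sinh=1.331932; start (x,ẋ)=(-0.135500, 0.221500) → end (x,ẋ)=(-0.014767, 0.615225)
phase 2: p=-0.0444, T=0.352, ωT=1.218976, cosh=1.839627, sinh=1.544094; start (x,ẋ)=(-0.014767, 0.615225) → end (x,ẋ)=(0.284432, 1.290237)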